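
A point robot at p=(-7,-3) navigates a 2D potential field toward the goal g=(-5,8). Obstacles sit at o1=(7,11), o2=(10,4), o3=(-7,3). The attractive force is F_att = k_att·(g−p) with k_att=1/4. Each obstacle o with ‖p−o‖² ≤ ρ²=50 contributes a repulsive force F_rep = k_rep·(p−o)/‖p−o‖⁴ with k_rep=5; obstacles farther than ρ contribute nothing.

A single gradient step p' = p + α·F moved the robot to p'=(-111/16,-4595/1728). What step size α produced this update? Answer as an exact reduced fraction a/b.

F_att = 1/4·(g−p) = 1/4·(2,11) = (0.5000,2.7500)
o1: d²=392 > ρ²=50 → inactive
o2: d²=338 > ρ²=50 → inactive
o3: d²=36 ≤ ρ²=50; F_rep = 5·(0,-6)/36² = (0.0000,-0.0231)
F = F_att + ΣF_rep = (0.5000,2.7269)
Δp = p'−p = (0.0625,0.3409); α = Δx/Fx = (1/16) / (1/2) = 1/8
check: Δy/Fy = (589/1728) / (589/216) = 1/8 ✓

α = 1/8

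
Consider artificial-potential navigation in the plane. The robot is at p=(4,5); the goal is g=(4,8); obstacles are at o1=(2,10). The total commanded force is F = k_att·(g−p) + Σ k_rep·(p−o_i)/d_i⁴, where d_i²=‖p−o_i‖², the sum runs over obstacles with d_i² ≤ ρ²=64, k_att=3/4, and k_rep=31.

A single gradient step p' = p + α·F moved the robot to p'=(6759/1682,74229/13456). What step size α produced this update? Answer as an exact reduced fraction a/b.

α = 1/4

F_att = 3/4·(g−p) = 3/4·(0,3) = (0.0000,2.2500)
o1: d²=29 ≤ ρ²=64; F_rep = 31·(2,-5)/29² = (0.0737,-0.1843)
F = F_att + ΣF_rep = (0.0737,2.0657)
Δp = p'−p = (0.0184,0.5164); α = Δx/Fx = (31/1682) / (62/841) = 1/4
check: Δy/Fy = (6949/13456) / (6949/3364) = 1/4 ✓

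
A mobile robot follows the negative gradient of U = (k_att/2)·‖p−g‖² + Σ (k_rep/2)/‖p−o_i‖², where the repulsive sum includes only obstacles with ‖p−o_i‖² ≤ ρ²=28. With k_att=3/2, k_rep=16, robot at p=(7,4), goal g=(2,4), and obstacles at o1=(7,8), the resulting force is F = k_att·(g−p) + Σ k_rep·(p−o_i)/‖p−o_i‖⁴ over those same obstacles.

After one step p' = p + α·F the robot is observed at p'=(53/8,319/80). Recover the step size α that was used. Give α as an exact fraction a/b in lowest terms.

α = 1/20

F_att = 3/2·(g−p) = 3/2·(-5,0) = (-7.5000,0.0000)
o1: d²=16 ≤ ρ²=28; F_rep = 16·(0,-4)/16² = (0.0000,-0.2500)
F = F_att + ΣF_rep = (-7.5000,-0.2500)
Δp = p'−p = (-0.3750,-0.0125); α = Δx/Fx = (-3/8) / (-15/2) = 1/20
check: Δy/Fy = (-1/80) / (-1/4) = 1/20 ✓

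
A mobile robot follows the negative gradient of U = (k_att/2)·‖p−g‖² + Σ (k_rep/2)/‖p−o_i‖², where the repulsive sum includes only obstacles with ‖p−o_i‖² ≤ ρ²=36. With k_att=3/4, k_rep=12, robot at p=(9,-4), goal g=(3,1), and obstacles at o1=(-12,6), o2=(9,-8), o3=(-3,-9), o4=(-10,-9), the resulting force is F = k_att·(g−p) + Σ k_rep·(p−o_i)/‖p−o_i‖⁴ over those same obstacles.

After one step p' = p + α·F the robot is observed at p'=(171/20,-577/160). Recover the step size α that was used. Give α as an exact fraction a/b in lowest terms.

α = 1/10

F_att = 3/4·(g−p) = 3/4·(-6,5) = (-4.5000,3.7500)
o1: d²=541 > ρ²=36 → inactive
o2: d²=16 ≤ ρ²=36; F_rep = 12·(0,4)/16² = (0.0000,0.1875)
o3: d²=169 > ρ²=36 → inactive
o4: d²=386 > ρ²=36 → inactive
F = F_att + ΣF_rep = (-4.5000,3.9375)
Δp = p'−p = (-0.4500,0.3937); α = Δx/Fx = (-9/20) / (-9/2) = 1/10
check: Δy/Fy = (63/160) / (63/16) = 1/10 ✓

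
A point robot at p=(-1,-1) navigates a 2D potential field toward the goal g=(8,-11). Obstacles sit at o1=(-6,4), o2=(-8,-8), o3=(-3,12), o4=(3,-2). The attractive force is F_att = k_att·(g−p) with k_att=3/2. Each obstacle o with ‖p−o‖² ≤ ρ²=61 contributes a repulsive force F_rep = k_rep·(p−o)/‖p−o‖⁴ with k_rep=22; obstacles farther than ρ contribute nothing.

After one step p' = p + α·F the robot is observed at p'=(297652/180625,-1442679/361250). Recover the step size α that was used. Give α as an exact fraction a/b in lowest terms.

F_att = 3/2·(g−p) = 3/2·(9,-10) = (13.5000,-15.0000)
o1: d²=50 ≤ ρ²=61; F_rep = 22·(5,-5)/50² = (0.0440,-0.0440)
o2: d²=98 > ρ²=61 → inactive
o3: d²=173 > ρ²=61 → inactive
o4: d²=17 ≤ ρ²=61; F_rep = 22·(-4,1)/17² = (-0.3045,0.0761)
F = F_att + ΣF_rep = (13.2395,-14.9679)
Δp = p'−p = (2.6479,-2.9936); α = Δx/Fx = (478277/180625) / (478277/36125) = 1/5
check: Δy/Fy = (-1081429/361250) / (-1081429/72250) = 1/5 ✓

α = 1/5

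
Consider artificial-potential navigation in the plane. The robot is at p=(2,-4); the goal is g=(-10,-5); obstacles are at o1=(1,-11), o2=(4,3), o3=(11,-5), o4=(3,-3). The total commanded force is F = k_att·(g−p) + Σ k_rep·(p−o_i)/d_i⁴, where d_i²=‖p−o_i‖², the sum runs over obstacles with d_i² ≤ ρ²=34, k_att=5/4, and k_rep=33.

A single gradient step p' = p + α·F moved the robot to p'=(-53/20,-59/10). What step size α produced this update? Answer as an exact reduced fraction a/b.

F_att = 5/4·(g−p) = 5/4·(-12,-1) = (-15.0000,-1.2500)
o1: d²=50 > ρ²=34 → inactive
o2: d²=53 > ρ²=34 → inactive
o3: d²=82 > ρ²=34 → inactive
o4: d²=2 ≤ ρ²=34; F_rep = 33·(-1,-1)/2² = (-8.2500,-8.2500)
F = F_att + ΣF_rep = (-23.2500,-9.5000)
Δp = p'−p = (-4.6500,-1.9000); α = Δx/Fx = (-93/20) / (-93/4) = 1/5
check: Δy/Fy = (-19/10) / (-19/2) = 1/5 ✓

α = 1/5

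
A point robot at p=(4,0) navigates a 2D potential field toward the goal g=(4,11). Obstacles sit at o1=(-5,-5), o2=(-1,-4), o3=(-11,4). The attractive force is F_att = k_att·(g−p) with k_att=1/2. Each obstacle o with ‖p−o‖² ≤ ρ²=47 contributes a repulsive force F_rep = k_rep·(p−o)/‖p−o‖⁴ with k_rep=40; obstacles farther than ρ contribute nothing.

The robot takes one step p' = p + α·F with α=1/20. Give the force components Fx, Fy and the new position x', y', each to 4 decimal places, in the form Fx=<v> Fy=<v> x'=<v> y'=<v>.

F_att = 1/2·(g−p) = 1/2·(0,11) = (0.0000,5.5000)
o1: d²=106 > ρ²=47 → inactive
o2: d²=41 ≤ ρ²=47; F_rep = 40·(5,4)/41² = (0.1190,0.0952)
o3: d²=241 > ρ²=47 → inactive
F = F_att + ΣF_rep = (0.1190,5.5952)
p' = p + 1/20·F = (4.0059,0.2798)

Fx=0.1190 Fy=5.5952 x'=4.0059 y'=0.2798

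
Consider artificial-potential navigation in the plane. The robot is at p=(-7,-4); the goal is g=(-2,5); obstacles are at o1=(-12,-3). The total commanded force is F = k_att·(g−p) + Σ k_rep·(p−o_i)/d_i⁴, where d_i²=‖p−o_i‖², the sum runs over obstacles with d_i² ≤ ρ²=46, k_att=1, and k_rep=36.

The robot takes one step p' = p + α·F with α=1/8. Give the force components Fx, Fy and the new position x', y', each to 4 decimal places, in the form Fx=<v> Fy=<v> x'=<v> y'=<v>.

Fx=5.2663 Fy=8.9467 x'=-6.3417 y'=-2.8817

F_att = 1·(g−p) = 1·(5,9) = (5.0000,9.0000)
o1: d²=26 ≤ ρ²=46; F_rep = 36·(5,-1)/26² = (0.2663,-0.0533)
F = F_att + ΣF_rep = (5.2663,8.9467)
p' = p + 1/8·F = (-6.3417,-2.8817)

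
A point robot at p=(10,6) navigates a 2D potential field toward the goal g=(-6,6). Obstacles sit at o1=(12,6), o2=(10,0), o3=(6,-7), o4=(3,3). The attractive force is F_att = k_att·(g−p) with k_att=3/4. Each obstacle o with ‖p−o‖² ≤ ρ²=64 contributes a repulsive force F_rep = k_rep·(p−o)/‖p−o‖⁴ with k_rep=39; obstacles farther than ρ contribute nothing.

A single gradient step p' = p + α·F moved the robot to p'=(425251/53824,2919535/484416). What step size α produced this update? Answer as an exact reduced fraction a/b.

F_att = 3/4·(g−p) = 3/4·(-16,0) = (-12.0000,0.0000)
o1: d²=4 ≤ ρ²=64; F_rep = 39·(-2,0)/4² = (-4.8750,0.0000)
o2: d²=36 ≤ ρ²=64; F_rep = 39·(0,6)/36² = (0.0000,0.1806)
o3: d²=185 > ρ²=64 → inactive
o4: d²=58 ≤ ρ²=64; F_rep = 39·(7,3)/58² = (0.0812,0.0348)
F = F_att + ΣF_rep = (-16.7938,0.2153)
Δp = p'−p = (-2.0992,0.0269); α = Δx/Fx = (-112989/53824) / (-112989/6728) = 1/8
check: Δy/Fy = (13039/484416) / (13039/60552) = 1/8 ✓

α = 1/8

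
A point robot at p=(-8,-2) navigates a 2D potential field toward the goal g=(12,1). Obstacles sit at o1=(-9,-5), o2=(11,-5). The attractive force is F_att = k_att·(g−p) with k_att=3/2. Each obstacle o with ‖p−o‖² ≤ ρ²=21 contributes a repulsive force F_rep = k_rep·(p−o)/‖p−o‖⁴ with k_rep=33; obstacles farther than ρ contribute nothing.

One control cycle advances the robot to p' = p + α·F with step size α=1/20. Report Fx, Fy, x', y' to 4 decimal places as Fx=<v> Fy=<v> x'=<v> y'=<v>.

Fx=30.3300 Fy=5.4900 x'=-6.4835 y'=-1.7255

F_att = 3/2·(g−p) = 3/2·(20,3) = (30.0000,4.5000)
o1: d²=10 ≤ ρ²=21; F_rep = 33·(1,3)/10² = (0.3300,0.9900)
o2: d²=370 > ρ²=21 → inactive
F = F_att + ΣF_rep = (30.3300,5.4900)
p' = p + 1/20·F = (-6.4835,-1.7255)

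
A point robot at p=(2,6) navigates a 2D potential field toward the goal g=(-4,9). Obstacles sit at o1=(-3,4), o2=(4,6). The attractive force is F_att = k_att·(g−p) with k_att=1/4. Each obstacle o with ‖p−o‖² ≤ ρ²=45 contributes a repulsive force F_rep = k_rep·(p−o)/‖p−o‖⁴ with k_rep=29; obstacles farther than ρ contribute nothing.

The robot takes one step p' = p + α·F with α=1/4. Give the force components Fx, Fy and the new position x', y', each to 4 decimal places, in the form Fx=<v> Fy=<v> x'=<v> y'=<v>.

Fx=-4.9526 Fy=0.8190 x'=0.7619 y'=6.2047

F_att = 1/4·(g−p) = 1/4·(-6,3) = (-1.5000,0.7500)
o1: d²=29 ≤ ρ²=45; F_rep = 29·(5,2)/29² = (0.1724,0.0690)
o2: d²=4 ≤ ρ²=45; F_rep = 29·(-2,0)/4² = (-3.6250,0.0000)
F = F_att + ΣF_rep = (-4.9526,0.8190)
p' = p + 1/4·F = (0.7619,6.2047)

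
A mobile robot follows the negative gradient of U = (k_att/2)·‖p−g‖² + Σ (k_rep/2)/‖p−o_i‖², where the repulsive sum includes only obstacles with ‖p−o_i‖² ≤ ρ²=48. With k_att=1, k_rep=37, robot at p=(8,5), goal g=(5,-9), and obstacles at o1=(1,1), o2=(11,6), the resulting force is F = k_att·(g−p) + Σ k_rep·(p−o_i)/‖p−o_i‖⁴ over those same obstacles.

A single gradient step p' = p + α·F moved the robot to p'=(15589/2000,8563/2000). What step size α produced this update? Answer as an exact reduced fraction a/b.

α = 1/20

F_att = 1·(g−p) = 1·(-3,-14) = (-3.0000,-14.0000)
o1: d²=65 > ρ²=48 → inactive
o2: d²=10 ≤ ρ²=48; F_rep = 37·(-3,-1)/10² = (-1.1100,-0.3700)
F = F_att + ΣF_rep = (-4.1100,-14.3700)
Δp = p'−p = (-0.2055,-0.7185); α = Δx/Fx = (-411/2000) / (-411/100) = 1/20
check: Δy/Fy = (-1437/2000) / (-1437/100) = 1/20 ✓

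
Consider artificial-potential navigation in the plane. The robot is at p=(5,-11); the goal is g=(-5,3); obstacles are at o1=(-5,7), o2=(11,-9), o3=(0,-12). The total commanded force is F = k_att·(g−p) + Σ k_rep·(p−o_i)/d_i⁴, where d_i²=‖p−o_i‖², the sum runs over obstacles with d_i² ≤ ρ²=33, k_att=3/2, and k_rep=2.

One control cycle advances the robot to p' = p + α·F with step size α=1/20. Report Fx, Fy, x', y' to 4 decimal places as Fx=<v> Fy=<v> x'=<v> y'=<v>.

Fx=-14.9852 Fy=21.0030 x'=4.2507 y'=-9.9499

F_att = 3/2·(g−p) = 3/2·(-10,14) = (-15.0000,21.0000)
o1: d²=424 > ρ²=33 → inactive
o2: d²=40 > ρ²=33 → inactive
o3: d²=26 ≤ ρ²=33; F_rep = 2·(5,1)/26² = (0.0148,0.0030)
F = F_att + ΣF_rep = (-14.9852,21.0030)
p' = p + 1/20·F = (4.2507,-9.9499)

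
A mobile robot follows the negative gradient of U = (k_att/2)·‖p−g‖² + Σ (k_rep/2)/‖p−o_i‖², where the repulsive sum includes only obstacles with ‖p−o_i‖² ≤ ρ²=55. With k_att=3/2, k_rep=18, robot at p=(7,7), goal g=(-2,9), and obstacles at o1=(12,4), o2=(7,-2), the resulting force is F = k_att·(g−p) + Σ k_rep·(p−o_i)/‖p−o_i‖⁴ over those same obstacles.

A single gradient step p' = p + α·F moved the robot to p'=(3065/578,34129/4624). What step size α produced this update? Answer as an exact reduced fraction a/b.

α = 1/8

F_att = 3/2·(g−p) = 3/2·(-9,2) = (-13.5000,3.0000)
o1: d²=34 ≤ ρ²=55; F_rep = 18·(-5,3)/34² = (-0.0779,0.0467)
o2: d²=81 > ρ²=55 → inactive
F = F_att + ΣF_rep = (-13.5779,3.0467)
Δp = p'−p = (-1.6972,0.3808); α = Δx/Fx = (-981/578) / (-3924/289) = 1/8
check: Δy/Fy = (1761/4624) / (1761/578) = 1/8 ✓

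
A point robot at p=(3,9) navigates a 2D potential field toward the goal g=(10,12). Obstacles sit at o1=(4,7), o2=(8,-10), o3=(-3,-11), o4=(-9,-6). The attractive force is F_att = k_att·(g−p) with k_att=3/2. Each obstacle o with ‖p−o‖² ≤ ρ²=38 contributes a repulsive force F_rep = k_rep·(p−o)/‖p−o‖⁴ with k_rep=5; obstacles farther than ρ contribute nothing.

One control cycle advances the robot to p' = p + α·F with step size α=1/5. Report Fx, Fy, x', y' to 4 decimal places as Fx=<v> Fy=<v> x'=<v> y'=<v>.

Fx=10.3000 Fy=4.9000 x'=5.0600 y'=9.9800

F_att = 3/2·(g−p) = 3/2·(7,3) = (10.5000,4.5000)
o1: d²=5 ≤ ρ²=38; F_rep = 5·(-1,2)/5² = (-0.2000,0.4000)
o2: d²=386 > ρ²=38 → inactive
o3: d²=436 > ρ²=38 → inactive
o4: d²=369 > ρ²=38 → inactive
F = F_att + ΣF_rep = (10.3000,4.9000)
p' = p + 1/5·F = (5.0600,9.9800)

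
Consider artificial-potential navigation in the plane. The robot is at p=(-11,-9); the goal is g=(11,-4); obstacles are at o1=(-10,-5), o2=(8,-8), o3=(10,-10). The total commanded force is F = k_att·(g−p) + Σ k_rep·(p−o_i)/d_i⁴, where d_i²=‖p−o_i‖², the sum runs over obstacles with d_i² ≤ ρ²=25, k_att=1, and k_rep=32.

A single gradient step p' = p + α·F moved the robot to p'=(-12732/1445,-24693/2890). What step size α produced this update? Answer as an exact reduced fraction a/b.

α = 1/10

F_att = 1·(g−p) = 1·(22,5) = (22.0000,5.0000)
o1: d²=17 ≤ ρ²=25; F_rep = 32·(-1,-4)/17² = (-0.1107,-0.4429)
o2: d²=362 > ρ²=25 → inactive
o3: d²=442 > ρ²=25 → inactive
F = F_att + ΣF_rep = (21.8893,4.5571)
Δp = p'−p = (2.1889,0.4557); α = Δx/Fx = (3163/1445) / (6326/289) = 1/10
check: Δy/Fy = (1317/2890) / (1317/289) = 1/10 ✓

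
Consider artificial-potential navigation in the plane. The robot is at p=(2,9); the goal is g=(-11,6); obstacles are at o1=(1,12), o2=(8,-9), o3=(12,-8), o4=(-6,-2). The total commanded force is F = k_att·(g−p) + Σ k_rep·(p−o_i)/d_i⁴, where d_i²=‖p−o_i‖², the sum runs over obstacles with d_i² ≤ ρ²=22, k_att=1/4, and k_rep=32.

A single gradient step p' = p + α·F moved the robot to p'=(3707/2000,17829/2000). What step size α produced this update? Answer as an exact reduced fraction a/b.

F_att = 1/4·(g−p) = 1/4·(-13,-3) = (-3.2500,-0.7500)
o1: d²=10 ≤ ρ²=22; F_rep = 32·(1,-3)/10² = (0.3200,-0.9600)
o2: d²=360 > ρ²=22 → inactive
o3: d²=389 > ρ²=22 → inactive
o4: d²=185 > ρ²=22 → inactive
F = F_att + ΣF_rep = (-2.9300,-1.7100)
Δp = p'−p = (-0.1465,-0.0855); α = Δx/Fx = (-293/2000) / (-293/100) = 1/20
check: Δy/Fy = (-171/2000) / (-171/100) = 1/20 ✓

α = 1/20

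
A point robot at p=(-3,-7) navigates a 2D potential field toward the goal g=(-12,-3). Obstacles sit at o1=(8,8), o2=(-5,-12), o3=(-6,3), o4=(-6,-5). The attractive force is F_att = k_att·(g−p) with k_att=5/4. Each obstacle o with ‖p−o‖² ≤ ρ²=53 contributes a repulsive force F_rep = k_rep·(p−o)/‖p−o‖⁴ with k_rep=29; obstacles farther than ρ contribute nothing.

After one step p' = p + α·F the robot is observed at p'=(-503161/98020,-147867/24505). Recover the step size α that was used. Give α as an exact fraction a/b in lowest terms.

F_att = 5/4·(g−p) = 5/4·(-9,4) = (-11.2500,5.0000)
o1: d²=346 > ρ²=53 → inactive
o2: d²=29 ≤ ρ²=53; F_rep = 29·(2,5)/29² = (0.0690,0.1724)
o3: d²=109 > ρ²=53 → inactive
o4: d²=13 ≤ ρ²=53; F_rep = 29·(3,-2)/13² = (0.5148,-0.3432)
F = F_att + ΣF_rep = (-10.6662,4.8292)
Δp = p'−p = (-2.1332,0.9658); α = Δx/Fx = (-209101/98020) / (-209101/19604) = 1/5
check: Δy/Fy = (23668/24505) / (23668/4901) = 1/5 ✓

α = 1/5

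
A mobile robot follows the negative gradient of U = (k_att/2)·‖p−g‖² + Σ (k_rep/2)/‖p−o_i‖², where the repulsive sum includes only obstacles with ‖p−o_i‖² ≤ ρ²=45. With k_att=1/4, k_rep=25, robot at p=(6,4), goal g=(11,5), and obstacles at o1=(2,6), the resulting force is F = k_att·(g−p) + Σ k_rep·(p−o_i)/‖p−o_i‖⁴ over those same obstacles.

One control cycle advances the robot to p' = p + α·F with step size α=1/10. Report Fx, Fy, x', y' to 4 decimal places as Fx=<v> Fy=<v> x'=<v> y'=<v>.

Fx=1.5000 Fy=0.1250 x'=6.1500 y'=4.0125

F_att = 1/4·(g−p) = 1/4·(5,1) = (1.2500,0.2500)
o1: d²=20 ≤ ρ²=45; F_rep = 25·(4,-2)/20² = (0.2500,-0.1250)
F = F_att + ΣF_rep = (1.5000,0.1250)
p' = p + 1/10·F = (6.1500,4.0125)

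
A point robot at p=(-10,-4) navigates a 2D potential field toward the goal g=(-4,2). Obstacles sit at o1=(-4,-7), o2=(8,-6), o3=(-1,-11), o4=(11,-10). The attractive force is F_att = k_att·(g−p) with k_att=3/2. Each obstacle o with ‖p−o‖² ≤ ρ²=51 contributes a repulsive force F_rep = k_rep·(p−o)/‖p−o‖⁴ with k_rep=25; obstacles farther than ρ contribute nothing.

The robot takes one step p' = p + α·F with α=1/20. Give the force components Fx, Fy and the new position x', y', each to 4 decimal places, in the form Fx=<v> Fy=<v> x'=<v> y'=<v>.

Fx=8.9259 Fy=9.0370 x'=-9.5537 y'=-3.5481

F_att = 3/2·(g−p) = 3/2·(6,6) = (9.0000,9.0000)
o1: d²=45 ≤ ρ²=51; F_rep = 25·(-6,3)/45² = (-0.0741,0.0370)
o2: d²=328 > ρ²=51 → inactive
o3: d²=130 > ρ²=51 → inactive
o4: d²=477 > ρ²=51 → inactive
F = F_att + ΣF_rep = (8.9259,9.0370)
p' = p + 1/20·F = (-9.5537,-3.5481)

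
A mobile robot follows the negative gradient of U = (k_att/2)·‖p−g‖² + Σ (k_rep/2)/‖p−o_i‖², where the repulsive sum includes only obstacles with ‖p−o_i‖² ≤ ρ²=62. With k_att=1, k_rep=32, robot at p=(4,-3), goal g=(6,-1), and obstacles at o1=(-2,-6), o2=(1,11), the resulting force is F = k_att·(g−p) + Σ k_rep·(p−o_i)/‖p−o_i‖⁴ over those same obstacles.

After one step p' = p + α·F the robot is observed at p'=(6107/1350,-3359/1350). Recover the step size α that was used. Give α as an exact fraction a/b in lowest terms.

F_att = 1·(g−p) = 1·(2,2) = (2.0000,2.0000)
o1: d²=45 ≤ ρ²=62; F_rep = 32·(6,3)/45² = (0.0948,0.0474)
o2: d²=205 > ρ²=62 → inactive
F = F_att + ΣF_rep = (2.0948,2.0474)
Δp = p'−p = (0.5237,0.5119); α = Δx/Fx = (707/1350) / (1414/675) = 1/4
check: Δy/Fy = (691/1350) / (1382/675) = 1/4 ✓

α = 1/4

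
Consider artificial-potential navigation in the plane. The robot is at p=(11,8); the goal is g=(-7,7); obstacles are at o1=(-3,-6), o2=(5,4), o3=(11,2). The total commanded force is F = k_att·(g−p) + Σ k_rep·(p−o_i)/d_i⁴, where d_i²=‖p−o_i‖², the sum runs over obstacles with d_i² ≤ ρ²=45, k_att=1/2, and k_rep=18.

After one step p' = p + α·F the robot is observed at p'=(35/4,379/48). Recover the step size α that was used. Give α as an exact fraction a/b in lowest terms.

F_att = 1/2·(g−p) = 1/2·(-18,-1) = (-9.0000,-0.5000)
o1: d²=392 > ρ²=45 → inactive
o2: d²=52 > ρ²=45 → inactive
o3: d²=36 ≤ ρ²=45; F_rep = 18·(0,6)/36² = (0.0000,0.0833)
F = F_att + ΣF_rep = (-9.0000,-0.4167)
Δp = p'−p = (-2.2500,-0.1042); α = Δx/Fx = (-9/4) / (-9) = 1/4
check: Δy/Fy = (-5/48) / (-5/12) = 1/4 ✓

α = 1/4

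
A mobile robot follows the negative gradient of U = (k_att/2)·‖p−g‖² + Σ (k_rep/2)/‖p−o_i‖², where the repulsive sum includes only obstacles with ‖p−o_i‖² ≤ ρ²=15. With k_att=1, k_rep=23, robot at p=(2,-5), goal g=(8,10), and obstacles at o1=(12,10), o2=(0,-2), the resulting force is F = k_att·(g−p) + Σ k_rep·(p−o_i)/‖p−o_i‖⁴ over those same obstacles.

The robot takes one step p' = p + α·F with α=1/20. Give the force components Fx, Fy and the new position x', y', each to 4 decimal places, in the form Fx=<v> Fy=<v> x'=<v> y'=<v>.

Fx=6.2722 Fy=14.5917 x'=2.3136 y'=-4.2704

F_att = 1·(g−p) = 1·(6,15) = (6.0000,15.0000)
o1: d²=325 > ρ²=15 → inactive
o2: d²=13 ≤ ρ²=15; F_rep = 23·(2,-3)/13² = (0.2722,-0.4083)
F = F_att + ΣF_rep = (6.2722,14.5917)
p' = p + 1/20·F = (2.3136,-4.2704)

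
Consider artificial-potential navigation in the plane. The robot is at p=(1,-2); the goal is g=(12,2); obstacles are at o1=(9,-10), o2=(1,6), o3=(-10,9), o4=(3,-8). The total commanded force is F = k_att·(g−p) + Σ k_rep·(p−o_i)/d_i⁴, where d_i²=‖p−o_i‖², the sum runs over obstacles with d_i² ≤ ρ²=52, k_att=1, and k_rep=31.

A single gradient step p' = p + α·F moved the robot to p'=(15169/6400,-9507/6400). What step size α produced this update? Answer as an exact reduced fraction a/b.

F_att = 1·(g−p) = 1·(11,4) = (11.0000,4.0000)
o1: d²=128 > ρ²=52 → inactive
o2: d²=64 > ρ²=52 → inactive
o3: d²=242 > ρ²=52 → inactive
o4: d²=40 ≤ ρ²=52; F_rep = 31·(-2,6)/40² = (-0.0387,0.1163)
F = F_att + ΣF_rep = (10.9612,4.1162)
Δp = p'−p = (1.3702,0.5145); α = Δx/Fx = (8769/6400) / (8769/800) = 1/8
check: Δy/Fy = (3293/6400) / (3293/800) = 1/8 ✓

α = 1/8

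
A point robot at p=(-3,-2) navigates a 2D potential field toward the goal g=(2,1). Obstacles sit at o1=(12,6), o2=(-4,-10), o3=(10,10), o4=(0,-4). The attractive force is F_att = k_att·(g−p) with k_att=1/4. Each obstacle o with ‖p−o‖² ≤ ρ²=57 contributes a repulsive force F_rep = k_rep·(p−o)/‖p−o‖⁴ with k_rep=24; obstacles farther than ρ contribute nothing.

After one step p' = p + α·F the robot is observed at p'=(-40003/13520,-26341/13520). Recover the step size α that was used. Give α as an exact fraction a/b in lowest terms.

α = 1/20

F_att = 1/4·(g−p) = 1/4·(5,3) = (1.2500,0.7500)
o1: d²=289 > ρ²=57 → inactive
o2: d²=65 > ρ²=57 → inactive
o3: d²=313 > ρ²=57 → inactive
o4: d²=13 ≤ ρ²=57; F_rep = 24·(-3,2)/13² = (-0.4260,0.2840)
F = F_att + ΣF_rep = (0.8240,1.0340)
Δp = p'−p = (0.0412,0.0517); α = Δx/Fx = (557/13520) / (557/676) = 1/20
check: Δy/Fy = (699/13520) / (699/676) = 1/20 ✓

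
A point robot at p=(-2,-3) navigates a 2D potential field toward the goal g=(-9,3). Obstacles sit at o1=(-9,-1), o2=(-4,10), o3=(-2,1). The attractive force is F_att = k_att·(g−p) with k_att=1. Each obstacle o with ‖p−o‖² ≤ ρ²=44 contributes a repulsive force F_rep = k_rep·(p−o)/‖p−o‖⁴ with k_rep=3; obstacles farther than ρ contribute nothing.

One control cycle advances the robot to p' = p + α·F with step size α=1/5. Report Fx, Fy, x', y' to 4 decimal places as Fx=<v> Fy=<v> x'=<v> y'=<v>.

F_att = 1·(g−p) = 1·(-7,6) = (-7.0000,6.0000)
o1: d²=53 > ρ²=44 → inactive
o2: d²=173 > ρ²=44 → inactive
o3: d²=16 ≤ ρ²=44; F_rep = 3·(0,-4)/16² = (0.0000,-0.0469)
F = F_att + ΣF_rep = (-7.0000,5.9531)
p' = p + 1/5·F = (-3.4000,-1.8094)

Fx=-7.0000 Fy=5.9531 x'=-3.4000 y'=-1.8094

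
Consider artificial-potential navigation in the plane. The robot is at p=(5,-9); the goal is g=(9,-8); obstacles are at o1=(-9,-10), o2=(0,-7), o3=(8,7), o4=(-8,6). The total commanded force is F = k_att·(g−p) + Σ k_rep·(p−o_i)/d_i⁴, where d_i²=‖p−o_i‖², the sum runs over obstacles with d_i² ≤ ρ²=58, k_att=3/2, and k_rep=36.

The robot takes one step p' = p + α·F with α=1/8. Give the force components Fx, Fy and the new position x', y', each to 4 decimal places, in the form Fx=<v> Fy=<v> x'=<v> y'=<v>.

F_att = 3/2·(g−p) = 3/2·(4,1) = (6.0000,1.5000)
o1: d²=197 > ρ²=58 → inactive
o2: d²=29 ≤ ρ²=58; F_rep = 36·(5,-2)/29² = (0.2140,-0.0856)
o3: d²=265 > ρ²=58 → inactive
o4: d²=394 > ρ²=58 → inactive
F = F_att + ΣF_rep = (6.2140,1.4144)
p' = p + 1/8·F = (5.7768,-8.8232)

Fx=6.2140 Fy=1.4144 x'=5.7768 y'=-8.8232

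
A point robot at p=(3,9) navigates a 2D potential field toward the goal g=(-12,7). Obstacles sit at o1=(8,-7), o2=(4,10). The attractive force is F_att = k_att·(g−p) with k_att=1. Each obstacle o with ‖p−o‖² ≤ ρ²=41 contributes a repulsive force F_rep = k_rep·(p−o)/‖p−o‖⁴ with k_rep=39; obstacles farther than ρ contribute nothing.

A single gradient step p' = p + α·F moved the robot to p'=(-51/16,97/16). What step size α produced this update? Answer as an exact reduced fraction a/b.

F_att = 1·(g−p) = 1·(-15,-2) = (-15.0000,-2.0000)
o1: d²=281 > ρ²=41 → inactive
o2: d²=2 ≤ ρ²=41; F_rep = 39·(-1,-1)/2² = (-9.7500,-9.7500)
F = F_att + ΣF_rep = (-24.7500,-11.7500)
Δp = p'−p = (-6.1875,-2.9375); α = Δx/Fx = (-99/16) / (-99/4) = 1/4
check: Δy/Fy = (-47/16) / (-47/4) = 1/4 ✓

α = 1/4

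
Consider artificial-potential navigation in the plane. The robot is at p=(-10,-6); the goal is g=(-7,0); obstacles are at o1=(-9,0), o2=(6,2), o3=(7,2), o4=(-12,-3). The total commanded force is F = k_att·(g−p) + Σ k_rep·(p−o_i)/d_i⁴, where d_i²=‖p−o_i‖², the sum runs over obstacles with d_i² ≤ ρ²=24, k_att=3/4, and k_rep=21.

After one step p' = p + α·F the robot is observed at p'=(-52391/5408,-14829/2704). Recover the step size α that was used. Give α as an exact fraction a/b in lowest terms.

F_att = 3/4·(g−p) = 3/4·(3,6) = (2.2500,4.5000)
o1: d²=37 > ρ²=24 → inactive
o2: d²=320 > ρ²=24 → inactive
o3: d²=353 > ρ²=24 → inactive
o4: d²=13 ≤ ρ²=24; F_rep = 21·(2,-3)/13² = (0.2485,-0.3728)
F = F_att + ΣF_rep = (2.4985,4.1272)
Δp = p'−p = (0.3123,0.5159); α = Δx/Fx = (1689/5408) / (1689/676) = 1/8
check: Δy/Fy = (1395/2704) / (1395/338) = 1/8 ✓

α = 1/8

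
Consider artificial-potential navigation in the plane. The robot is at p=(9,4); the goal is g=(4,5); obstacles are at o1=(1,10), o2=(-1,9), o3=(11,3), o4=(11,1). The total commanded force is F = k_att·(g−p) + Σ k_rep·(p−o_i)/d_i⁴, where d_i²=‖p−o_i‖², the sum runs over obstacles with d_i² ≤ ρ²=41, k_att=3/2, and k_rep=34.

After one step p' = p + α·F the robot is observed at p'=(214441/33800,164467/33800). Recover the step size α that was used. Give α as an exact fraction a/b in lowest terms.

α = 1/4

F_att = 3/2·(g−p) = 3/2·(-5,1) = (-7.5000,1.5000)
o1: d²=100 > ρ²=41 → inactive
o2: d²=125 > ρ²=41 → inactive
o3: d²=5 ≤ ρ²=41; F_rep = 34·(-2,1)/5² = (-2.7200,1.3600)
o4: d²=13 ≤ ρ²=41; F_rep = 34·(-2,3)/13² = (-0.4024,0.6036)
F = F_att + ΣF_rep = (-10.6224,3.4636)
Δp = p'−p = (-2.6556,0.8659); α = Δx/Fx = (-89759/33800) / (-89759/8450) = 1/4
check: Δy/Fy = (29267/33800) / (29267/8450) = 1/4 ✓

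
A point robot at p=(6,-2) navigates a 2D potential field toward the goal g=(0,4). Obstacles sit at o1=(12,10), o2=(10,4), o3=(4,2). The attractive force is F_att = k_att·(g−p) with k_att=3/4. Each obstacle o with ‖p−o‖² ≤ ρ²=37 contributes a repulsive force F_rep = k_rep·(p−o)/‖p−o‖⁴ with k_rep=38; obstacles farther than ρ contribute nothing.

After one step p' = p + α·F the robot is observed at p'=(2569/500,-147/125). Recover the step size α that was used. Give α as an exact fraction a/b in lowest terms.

α = 1/5

F_att = 3/4·(g−p) = 3/4·(-6,6) = (-4.5000,4.5000)
o1: d²=180 > ρ²=37 → inactive
o2: d²=52 > ρ²=37 → inactive
o3: d²=20 ≤ ρ²=37; F_rep = 38·(2,-4)/20² = (0.1900,-0.3800)
F = F_att + ΣF_rep = (-4.3100,4.1200)
Δp = p'−p = (-0.8620,0.8240); α = Δx/Fx = (-431/500) / (-431/100) = 1/5
check: Δy/Fy = (103/125) / (103/25) = 1/5 ✓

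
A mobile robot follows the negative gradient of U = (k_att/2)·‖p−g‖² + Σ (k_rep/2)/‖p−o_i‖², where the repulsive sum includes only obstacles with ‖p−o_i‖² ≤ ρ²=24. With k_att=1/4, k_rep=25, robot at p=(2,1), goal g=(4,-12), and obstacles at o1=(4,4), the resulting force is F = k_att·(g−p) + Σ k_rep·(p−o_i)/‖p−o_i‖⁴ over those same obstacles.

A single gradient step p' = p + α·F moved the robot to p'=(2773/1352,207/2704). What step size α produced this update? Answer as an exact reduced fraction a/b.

α = 1/4

F_att = 1/4·(g−p) = 1/4·(2,-13) = (0.5000,-3.2500)
o1: d²=13 ≤ ρ²=24; F_rep = 25·(-2,-3)/13² = (-0.2959,-0.4438)
F = F_att + ΣF_rep = (0.2041,-3.6938)
Δp = p'−p = (0.0510,-0.9234); α = Δx/Fx = (69/1352) / (69/338) = 1/4
check: Δy/Fy = (-2497/2704) / (-2497/676) = 1/4 ✓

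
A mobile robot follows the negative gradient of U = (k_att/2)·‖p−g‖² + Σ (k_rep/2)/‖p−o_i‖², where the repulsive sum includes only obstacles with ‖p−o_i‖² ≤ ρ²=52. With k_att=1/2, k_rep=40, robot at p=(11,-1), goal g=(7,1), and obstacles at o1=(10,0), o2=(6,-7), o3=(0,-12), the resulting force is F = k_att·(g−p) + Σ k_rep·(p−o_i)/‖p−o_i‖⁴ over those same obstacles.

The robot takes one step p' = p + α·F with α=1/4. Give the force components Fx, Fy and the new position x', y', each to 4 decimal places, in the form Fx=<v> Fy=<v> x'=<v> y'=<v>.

F_att = 1/2·(g−p) = 1/2·(-4,2) = (-2.0000,1.0000)
o1: d²=2 ≤ ρ²=52; F_rep = 40·(1,-1)/2² = (10.0000,-10.0000)
o2: d²=61 > ρ²=52 → inactive
o3: d²=242 > ρ²=52 → inactive
F = F_att + ΣF_rep = (8.0000,-9.0000)
p' = p + 1/4·F = (13.0000,-3.2500)

Fx=8.0000 Fy=-9.0000 x'=13.0000 y'=-3.2500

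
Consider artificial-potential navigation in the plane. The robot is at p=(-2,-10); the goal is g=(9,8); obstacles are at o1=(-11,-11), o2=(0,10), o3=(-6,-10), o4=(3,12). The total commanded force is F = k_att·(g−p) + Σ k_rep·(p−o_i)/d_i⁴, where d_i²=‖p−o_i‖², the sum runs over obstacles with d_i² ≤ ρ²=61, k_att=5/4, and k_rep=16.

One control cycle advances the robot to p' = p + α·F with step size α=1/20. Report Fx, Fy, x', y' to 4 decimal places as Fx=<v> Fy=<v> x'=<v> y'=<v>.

F_att = 5/4·(g−p) = 5/4·(11,18) = (13.7500,22.5000)
o1: d²=82 > ρ²=61 → inactive
o2: d²=404 > ρ²=61 → inactive
o3: d²=16 ≤ ρ²=61; F_rep = 16·(4,0)/16² = (0.2500,0.0000)
o4: d²=509 > ρ²=61 → inactive
F = F_att + ΣF_rep = (14.0000,22.5000)
p' = p + 1/20·F = (-1.3000,-8.8750)

Fx=14.0000 Fy=22.5000 x'=-1.3000 y'=-8.8750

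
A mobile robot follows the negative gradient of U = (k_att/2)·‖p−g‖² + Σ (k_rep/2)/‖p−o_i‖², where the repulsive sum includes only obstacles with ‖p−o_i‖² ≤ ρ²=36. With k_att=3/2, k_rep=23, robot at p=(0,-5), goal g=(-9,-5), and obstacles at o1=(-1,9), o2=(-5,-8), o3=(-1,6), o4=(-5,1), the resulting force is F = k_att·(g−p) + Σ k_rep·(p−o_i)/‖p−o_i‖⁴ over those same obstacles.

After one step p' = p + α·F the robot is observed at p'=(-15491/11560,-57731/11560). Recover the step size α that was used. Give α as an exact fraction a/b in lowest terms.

α = 1/10

F_att = 3/2·(g−p) = 3/2·(-9,0) = (-13.5000,0.0000)
o1: d²=197 > ρ²=36 → inactive
o2: d²=34 ≤ ρ²=36; F_rep = 23·(5,3)/34² = (0.0995,0.0597)
o3: d²=122 > ρ²=36 → inactive
o4: d²=61 > ρ²=36 → inactive
F = F_att + ΣF_rep = (-13.4005,0.0597)
Δp = p'−p = (-1.3401,0.0060); α = Δx/Fx = (-15491/11560) / (-15491/1156) = 1/10
check: Δy/Fy = (69/11560) / (69/1156) = 1/10 ✓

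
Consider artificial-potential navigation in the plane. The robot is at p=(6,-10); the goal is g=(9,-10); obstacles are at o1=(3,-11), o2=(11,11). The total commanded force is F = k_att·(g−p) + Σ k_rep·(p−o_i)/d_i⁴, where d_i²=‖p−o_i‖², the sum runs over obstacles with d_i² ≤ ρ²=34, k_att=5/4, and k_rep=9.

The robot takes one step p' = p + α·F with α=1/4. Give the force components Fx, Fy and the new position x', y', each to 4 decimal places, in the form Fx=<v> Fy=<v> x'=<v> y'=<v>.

Fx=4.0200 Fy=0.0900 x'=7.0050 y'=-9.9775

F_att = 5/4·(g−p) = 5/4·(3,0) = (3.7500,0.0000)
o1: d²=10 ≤ ρ²=34; F_rep = 9·(3,1)/10² = (0.2700,0.0900)
o2: d²=466 > ρ²=34 → inactive
F = F_att + ΣF_rep = (4.0200,0.0900)
p' = p + 1/4·F = (7.0050,-9.9775)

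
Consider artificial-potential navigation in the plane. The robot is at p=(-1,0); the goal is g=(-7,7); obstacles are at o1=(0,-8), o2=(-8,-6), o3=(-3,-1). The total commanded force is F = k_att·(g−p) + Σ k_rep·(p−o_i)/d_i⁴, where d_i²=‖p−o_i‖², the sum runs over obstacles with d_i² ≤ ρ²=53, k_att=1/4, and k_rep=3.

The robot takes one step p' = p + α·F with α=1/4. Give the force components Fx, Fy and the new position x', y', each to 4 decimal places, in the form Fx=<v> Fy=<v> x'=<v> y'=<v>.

F_att = 1/4·(g−p) = 1/4·(-6,7) = (-1.5000,1.7500)
o1: d²=65 > ρ²=53 → inactive
o2: d²=85 > ρ²=53 → inactive
o3: d²=5 ≤ ρ²=53; F_rep = 3·(2,1)/5² = (0.2400,0.1200)
F = F_att + ΣF_rep = (-1.2600,1.8700)
p' = p + 1/4·F = (-1.3150,0.4675)

Fx=-1.2600 Fy=1.8700 x'=-1.3150 y'=0.4675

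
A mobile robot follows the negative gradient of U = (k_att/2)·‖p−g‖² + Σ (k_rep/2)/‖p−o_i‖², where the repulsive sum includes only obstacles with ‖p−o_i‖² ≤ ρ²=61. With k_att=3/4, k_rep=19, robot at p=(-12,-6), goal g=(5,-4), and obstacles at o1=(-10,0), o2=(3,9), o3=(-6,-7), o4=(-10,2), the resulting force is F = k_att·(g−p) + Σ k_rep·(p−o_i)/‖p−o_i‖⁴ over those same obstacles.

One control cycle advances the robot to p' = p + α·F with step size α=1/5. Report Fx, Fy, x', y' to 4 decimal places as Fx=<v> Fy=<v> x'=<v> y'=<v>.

Fx=12.6430 Fy=1.4426 x'=-9.4714 y'=-5.7115

F_att = 3/4·(g−p) = 3/4·(17,2) = (12.7500,1.5000)
o1: d²=40 ≤ ρ²=61; F_rep = 19·(-2,-6)/40² = (-0.0238,-0.0712)
o2: d²=450 > ρ²=61 → inactive
o3: d²=37 ≤ ρ²=61; F_rep = 19·(-6,1)/37² = (-0.0833,0.0139)
o4: d²=68 > ρ²=61 → inactive
F = F_att + ΣF_rep = (12.6430,1.4426)
p' = p + 1/5·F = (-9.4714,-5.7115)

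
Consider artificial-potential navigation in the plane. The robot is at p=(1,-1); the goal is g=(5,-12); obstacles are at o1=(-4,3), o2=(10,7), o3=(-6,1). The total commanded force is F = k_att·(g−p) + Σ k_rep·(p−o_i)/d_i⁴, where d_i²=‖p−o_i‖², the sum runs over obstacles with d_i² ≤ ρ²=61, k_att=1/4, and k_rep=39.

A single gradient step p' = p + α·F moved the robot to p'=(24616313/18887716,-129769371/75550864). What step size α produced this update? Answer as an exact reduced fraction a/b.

α = 1/4

F_att = 1/4·(g−p) = 1/4·(4,-11) = (1.0000,-2.7500)
o1: d²=41 ≤ ρ²=61; F_rep = 39·(5,-4)/41² = (0.1160,-0.0928)
o2: d²=145 > ρ²=61 → inactive
o3: d²=53 ≤ ρ²=61; F_rep = 39·(7,-2)/53² = (0.0972,-0.0278)
F = F_att + ΣF_rep = (1.2132,-2.8706)
Δp = p'−p = (0.3033,-0.7176); α = Δx/Fx = (5728597/18887716) / (5728597/4721929) = 1/4
check: Δy/Fy = (-54218507/75550864) / (-54218507/18887716) = 1/4 ✓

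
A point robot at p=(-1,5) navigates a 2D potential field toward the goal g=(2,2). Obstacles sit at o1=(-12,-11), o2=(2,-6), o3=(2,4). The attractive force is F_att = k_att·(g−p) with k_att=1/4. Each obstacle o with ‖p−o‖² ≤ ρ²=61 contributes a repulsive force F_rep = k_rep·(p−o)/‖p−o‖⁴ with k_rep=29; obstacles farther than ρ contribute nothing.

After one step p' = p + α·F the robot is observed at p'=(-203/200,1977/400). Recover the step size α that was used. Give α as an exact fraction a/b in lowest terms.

F_att = 1/4·(g−p) = 1/4·(3,-3) = (0.7500,-0.7500)
o1: d²=377 > ρ²=61 → inactive
o2: d²=130 > ρ²=61 → inactive
o3: d²=10 ≤ ρ²=61; F_rep = 29·(-3,1)/10² = (-0.8700,0.2900)
F = F_att + ΣF_rep = (-0.1200,-0.4600)
Δp = p'−p = (-0.0150,-0.0575); α = Δx/Fx = (-3/200) / (-3/25) = 1/8
check: Δy/Fy = (-23/400) / (-23/50) = 1/8 ✓

α = 1/8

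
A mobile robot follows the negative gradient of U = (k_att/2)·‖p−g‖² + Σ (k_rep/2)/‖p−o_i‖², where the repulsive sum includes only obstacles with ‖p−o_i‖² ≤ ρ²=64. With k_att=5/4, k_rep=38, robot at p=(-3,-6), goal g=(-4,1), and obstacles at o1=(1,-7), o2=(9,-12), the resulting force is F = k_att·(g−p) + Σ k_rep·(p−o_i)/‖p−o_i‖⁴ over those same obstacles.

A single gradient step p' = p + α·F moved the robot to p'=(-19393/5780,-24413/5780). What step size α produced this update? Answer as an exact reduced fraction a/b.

F_att = 5/4·(g−p) = 5/4·(-1,7) = (-1.2500,8.7500)
o1: d²=17 ≤ ρ²=64; F_rep = 38·(-4,1)/17² = (-0.5260,0.1315)
o2: d²=180 > ρ²=64 → inactive
F = F_att + ΣF_rep = (-1.7760,8.8815)
Δp = p'−p = (-0.3552,1.7763); α = Δx/Fx = (-2053/5780) / (-2053/1156) = 1/5
check: Δy/Fy = (10267/5780) / (10267/1156) = 1/5 ✓

α = 1/5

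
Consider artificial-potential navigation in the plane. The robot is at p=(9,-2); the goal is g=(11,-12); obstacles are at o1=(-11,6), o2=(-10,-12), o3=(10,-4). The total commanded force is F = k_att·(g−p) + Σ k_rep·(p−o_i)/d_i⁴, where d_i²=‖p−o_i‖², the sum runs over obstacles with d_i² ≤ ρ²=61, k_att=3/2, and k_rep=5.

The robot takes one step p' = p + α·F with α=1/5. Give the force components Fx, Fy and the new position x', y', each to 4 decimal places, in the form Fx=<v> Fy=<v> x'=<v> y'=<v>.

F_att = 3/2·(g−p) = 3/2·(2,-10) = (3.0000,-15.0000)
o1: d²=464 > ρ²=61 → inactive
o2: d²=461 > ρ²=61 → inactive
o3: d²=5 ≤ ρ²=61; F_rep = 5·(-1,2)/5² = (-0.2000,0.4000)
F = F_att + ΣF_rep = (2.8000,-14.6000)
p' = p + 1/5·F = (9.5600,-4.9200)

Fx=2.8000 Fy=-14.6000 x'=9.5600 y'=-4.9200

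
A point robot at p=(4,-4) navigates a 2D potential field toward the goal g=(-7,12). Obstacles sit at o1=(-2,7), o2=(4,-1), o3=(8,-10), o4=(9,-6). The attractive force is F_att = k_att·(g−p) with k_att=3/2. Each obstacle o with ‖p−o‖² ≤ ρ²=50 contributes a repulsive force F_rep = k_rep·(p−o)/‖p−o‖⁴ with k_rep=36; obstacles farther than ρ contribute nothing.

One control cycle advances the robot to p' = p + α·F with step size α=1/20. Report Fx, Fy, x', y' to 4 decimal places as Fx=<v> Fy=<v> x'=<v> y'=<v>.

Fx=-16.7140 Fy=22.7523 x'=3.1643 y'=-2.8624

F_att = 3/2·(g−p) = 3/2·(-11,16) = (-16.5000,24.0000)
o1: d²=157 > ρ²=50 → inactive
o2: d²=9 ≤ ρ²=50; F_rep = 36·(0,-3)/9² = (0.0000,-1.3333)
o3: d²=52 > ρ²=50 → inactive
o4: d²=29 ≤ ρ²=50; F_rep = 36·(-5,2)/29² = (-0.2140,0.0856)
F = F_att + ΣF_rep = (-16.7140,22.7523)
p' = p + 1/20·F = (3.1643,-2.8624)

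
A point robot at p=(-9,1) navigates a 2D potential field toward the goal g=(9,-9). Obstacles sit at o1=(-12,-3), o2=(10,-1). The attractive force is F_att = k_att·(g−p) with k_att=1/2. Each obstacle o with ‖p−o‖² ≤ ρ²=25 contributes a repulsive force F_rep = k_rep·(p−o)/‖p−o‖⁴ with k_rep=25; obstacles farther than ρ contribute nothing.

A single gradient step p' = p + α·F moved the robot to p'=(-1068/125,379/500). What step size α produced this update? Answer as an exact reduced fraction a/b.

α = 1/20

F_att = 1/2·(g−p) = 1/2·(18,-10) = (9.0000,-5.0000)
o1: d²=25 ≤ ρ²=25; F_rep = 25·(3,4)/25² = (0.1200,0.1600)
o2: d²=365 > ρ²=25 → inactive
F = F_att + ΣF_rep = (9.1200,-4.8400)
Δp = p'−p = (0.4560,-0.2420); α = Δx/Fx = (57/125) / (228/25) = 1/20
check: Δy/Fy = (-121/500) / (-121/25) = 1/20 ✓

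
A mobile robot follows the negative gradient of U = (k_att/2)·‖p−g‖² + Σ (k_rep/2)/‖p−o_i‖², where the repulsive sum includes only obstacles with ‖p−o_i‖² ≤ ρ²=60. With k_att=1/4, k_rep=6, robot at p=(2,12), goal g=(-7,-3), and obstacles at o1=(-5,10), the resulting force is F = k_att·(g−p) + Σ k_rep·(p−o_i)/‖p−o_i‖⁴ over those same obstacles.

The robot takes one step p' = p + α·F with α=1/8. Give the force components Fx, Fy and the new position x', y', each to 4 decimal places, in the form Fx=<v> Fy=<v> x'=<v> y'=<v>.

F_att = 1/4·(g−p) = 1/4·(-9,-15) = (-2.2500,-3.7500)
o1: d²=53 ≤ ρ²=60; F_rep = 6·(7,2)/53² = (0.0150,0.0043)
F = F_att + ΣF_rep = (-2.2350,-3.7457)
p' = p + 1/8·F = (1.7206,11.5318)

Fx=-2.2350 Fy=-3.7457 x'=1.7206 y'=11.5318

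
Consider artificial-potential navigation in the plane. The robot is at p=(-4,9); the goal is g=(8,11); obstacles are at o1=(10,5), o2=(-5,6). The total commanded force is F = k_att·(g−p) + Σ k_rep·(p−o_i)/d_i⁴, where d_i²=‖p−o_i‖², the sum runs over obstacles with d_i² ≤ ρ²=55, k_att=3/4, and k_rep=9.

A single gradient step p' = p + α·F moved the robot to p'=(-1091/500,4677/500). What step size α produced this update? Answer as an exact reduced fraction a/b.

α = 1/5

F_att = 3/4·(g−p) = 3/4·(12,2) = (9.0000,1.5000)
o1: d²=212 > ρ²=55 → inactive
o2: d²=10 ≤ ρ²=55; F_rep = 9·(1,3)/10² = (0.0900,0.2700)
F = F_att + ΣF_rep = (9.0900,1.7700)
Δp = p'−p = (1.8180,0.3540); α = Δx/Fx = (909/500) / (909/100) = 1/5
check: Δy/Fy = (177/500) / (177/100) = 1/5 ✓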